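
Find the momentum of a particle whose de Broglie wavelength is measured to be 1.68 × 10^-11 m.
3.94 × 10^-23 kg·m/s

From the de Broglie relation λ = h/p, we solve for p:

p = h/λ
p = (6.626 × 10^-34 J·s) / (1.68 × 10^-11 m)
p = 3.94 × 10^-23 kg·m/s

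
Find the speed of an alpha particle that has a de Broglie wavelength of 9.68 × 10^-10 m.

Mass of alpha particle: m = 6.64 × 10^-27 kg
1.03 × 10^2 m/s

From the de Broglie relation λ = h/(mv), we solve for v:

v = h/(mλ)
v = (6.626 × 10^-34 J·s) / (6.64 × 10^-27 kg × 9.68 × 10^-10 m)
v = 1.03 × 10^2 m/s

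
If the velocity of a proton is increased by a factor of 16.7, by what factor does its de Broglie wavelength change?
The wavelength decreases by a factor of 16.7.

From λ = h/(mv), the wavelength is inversely proportional to velocity:

λ ∝ 1/v

If v → 16.7v, then λ → λ/16.7

When velocity is increased by a factor of 16.7, the wavelength decreases by a factor of 16.7.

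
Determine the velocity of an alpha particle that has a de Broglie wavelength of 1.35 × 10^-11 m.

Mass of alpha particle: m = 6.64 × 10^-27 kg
7.39 × 10^3 m/s

From the de Broglie relation λ = h/(mv), we solve for v:

v = h/(mλ)
v = (6.626 × 10^-34 J·s) / (6.64 × 10^-27 kg × 1.35 × 10^-11 m)
v = 7.39 × 10^3 m/s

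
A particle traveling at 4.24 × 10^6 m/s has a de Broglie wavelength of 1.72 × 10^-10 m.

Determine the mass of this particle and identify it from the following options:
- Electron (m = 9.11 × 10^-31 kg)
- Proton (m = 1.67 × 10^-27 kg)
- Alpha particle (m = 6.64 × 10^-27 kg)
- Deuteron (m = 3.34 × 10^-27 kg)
The particle is an electron.

From λ = h/(mv), solve for mass:

m = h/(λv)
m = (6.626 × 10^-34 J·s) / (1.72 × 10^-10 m × 4.24 × 10^6 m/s)
m = 9.09 × 10^-31 kg

Comparing with the listed masses, this is closest to an electron.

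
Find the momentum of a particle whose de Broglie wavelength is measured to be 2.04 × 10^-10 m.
3.25 × 10^-24 kg·m/s

From the de Broglie relation λ = h/p, we solve for p:

p = h/λ
p = (6.626 × 10^-34 J·s) / (2.04 × 10^-10 m)
p = 3.25 × 10^-24 kg·m/s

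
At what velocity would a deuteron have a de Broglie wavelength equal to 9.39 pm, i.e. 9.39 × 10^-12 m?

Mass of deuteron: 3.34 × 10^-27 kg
2.11 × 10^4 m/s

From λ = h/(mv), solve for v:

v = h/(mλ)
v = (6.626 × 10^-34 J·s) / (3.34 × 10^-27 kg × 9.39 × 10^-12 m)
v = 2.11 × 10^4 m/s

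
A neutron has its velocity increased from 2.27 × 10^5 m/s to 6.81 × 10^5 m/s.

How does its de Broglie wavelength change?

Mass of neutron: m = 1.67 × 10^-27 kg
The wavelength decreases by a factor of 3.

Using λ = h/(mv):

Initial wavelength: λ₁ = h/(mv₁) = 1.75 × 10^-12 m
Final wavelength: λ₂ = h/(mv₂) = 5.83 × 10^-13 m

Since λ ∝ 1/v, when velocity increases by a factor of 3, the wavelength decreases by a factor of 3.

λ₂/λ₁ = v₁/v₂ = 1/3

The wavelength decreases by a factor of 3.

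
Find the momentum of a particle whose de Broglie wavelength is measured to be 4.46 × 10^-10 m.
1.49 × 10^-24 kg·m/s

From the de Broglie relation λ = h/p, we solve for p:

p = h/λ
p = (6.626 × 10^-34 J·s) / (4.46 × 10^-10 m)
p = 1.49 × 10^-24 kg·m/s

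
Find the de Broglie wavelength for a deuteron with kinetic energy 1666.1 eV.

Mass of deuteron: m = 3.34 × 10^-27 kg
4.96 × 10^-13 m

Using λ = h/√(2mKE):

First convert KE to Joules: KE = 1666.1 eV = 2.669 × 10^-16 J

λ = h/√(2mKE)
λ = (6.626 × 10^-34 J·s) / √(2 × 3.34 × 10^-27 kg × 2.669 × 10^-16 J)
λ = 4.96 × 10^-13 m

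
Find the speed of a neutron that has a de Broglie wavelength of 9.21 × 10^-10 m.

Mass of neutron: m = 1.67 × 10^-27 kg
4.31 × 10^2 m/s

From the de Broglie relation λ = h/(mv), we solve for v:

v = h/(mλ)
v = (6.626 × 10^-34 J·s) / (1.67 × 10^-27 kg × 9.21 × 10^-10 m)
v = 4.31 × 10^2 m/s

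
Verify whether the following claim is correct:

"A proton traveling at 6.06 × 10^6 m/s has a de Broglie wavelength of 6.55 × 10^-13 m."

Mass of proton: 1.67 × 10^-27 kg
False

The claim is incorrect.

Using λ = h/(mv):
λ = (6.626 × 10^-34 J·s) / (1.67 × 10^-27 kg × 6.06 × 10^6 m/s)
λ = 6.55 × 10^-14 m

The actual wavelength differs from the claimed 6.55 × 10^-13 m.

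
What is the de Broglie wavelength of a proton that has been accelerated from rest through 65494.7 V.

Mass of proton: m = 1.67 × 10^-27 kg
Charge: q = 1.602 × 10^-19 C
1.12 × 10^-13 m

When a particle is accelerated through voltage V, it gains kinetic energy KE = qV.

The de Broglie wavelength is then λ = h/√(2mqV):

λ = h/√(2mqV)
λ = (6.626 × 10^-34 J·s) / √(2 × 1.67 × 10^-27 kg × 1.602 × 10^-19 C × 65494.7 V)
λ = 1.12 × 10^-13 m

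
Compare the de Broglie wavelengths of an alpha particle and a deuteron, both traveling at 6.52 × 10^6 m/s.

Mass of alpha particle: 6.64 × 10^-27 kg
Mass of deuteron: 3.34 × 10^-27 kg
The deuteron has the longer wavelength.

Using λ = h/(mv), since both particles have the same velocity, the wavelength depends only on mass.

For alpha particle: λ₁ = h/(m₁v) = 1.53 × 10^-14 m
For deuteron: λ₂ = h/(m₂v) = 3.04 × 10^-14 m

Since λ ∝ 1/m at constant velocity, the lighter particle has the longer wavelength.

The deuteron has the longer de Broglie wavelength.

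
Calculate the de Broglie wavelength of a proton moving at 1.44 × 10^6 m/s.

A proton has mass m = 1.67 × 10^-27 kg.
2.76 × 10^-13 m

Using the de Broglie relation λ = h/(mv):

λ = h/(mv)
λ = (6.626 × 10^-34 J·s) / (1.67 × 10^-27 kg × 1.44 × 10^6 m/s)
λ = 2.76 × 10^-13 m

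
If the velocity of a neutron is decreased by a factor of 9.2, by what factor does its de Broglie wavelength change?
The wavelength increases by a factor of 9.2.

From λ = h/(mv), the wavelength is inversely proportional to velocity:

λ ∝ 1/v

If v → v/9.2, then λ → 9.2λ

When velocity is decreased by a factor of 9.2, the wavelength increases by a factor of 9.2.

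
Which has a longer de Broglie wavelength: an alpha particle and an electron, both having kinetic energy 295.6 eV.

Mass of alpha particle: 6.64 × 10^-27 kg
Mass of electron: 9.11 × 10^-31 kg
The electron has the longer wavelength.

Using λ = h/√(2mKE):

For alpha particle: λ₁ = h/√(2m₁KE) = 8.35 × 10^-13 m
For electron: λ₂ = h/√(2m₂KE) = 7.13 × 10^-11 m

Since λ ∝ 1/√m at constant kinetic energy, the lighter particle has the longer wavelength.

The electron has the longer de Broglie wavelength.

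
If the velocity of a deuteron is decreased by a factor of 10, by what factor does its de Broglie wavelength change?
The wavelength increases by a factor of 10.

From λ = h/(mv), the wavelength is inversely proportional to velocity:

λ ∝ 1/v

If v → v/10, then λ → 10λ

When velocity is decreased by a factor of 10, the wavelength increases by a factor of 10.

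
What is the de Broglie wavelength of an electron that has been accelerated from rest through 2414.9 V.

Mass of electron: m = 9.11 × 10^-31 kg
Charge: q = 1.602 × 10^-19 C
2.50 × 10^-11 m

When a particle is accelerated through voltage V, it gains kinetic energy KE = qV.

The de Broglie wavelength is then λ = h/√(2mqV):

λ = h/√(2mqV)
λ = (6.626 × 10^-34 J·s) / √(2 × 9.11 × 10^-31 kg × 1.602 × 10^-19 C × 2414.9 V)
λ = 2.50 × 10^-11 m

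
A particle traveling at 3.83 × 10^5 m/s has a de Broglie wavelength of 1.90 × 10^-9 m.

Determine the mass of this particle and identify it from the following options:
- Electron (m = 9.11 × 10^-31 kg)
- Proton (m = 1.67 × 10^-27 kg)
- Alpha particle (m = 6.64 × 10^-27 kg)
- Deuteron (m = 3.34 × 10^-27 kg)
The particle is an electron.

From λ = h/(mv), solve for mass:

m = h/(λv)
m = (6.626 × 10^-34 J·s) / (1.90 × 10^-9 m × 3.83 × 10^5 m/s)
m = 9.11 × 10^-31 kg

Comparing with the listed masses, this is closest to an electron.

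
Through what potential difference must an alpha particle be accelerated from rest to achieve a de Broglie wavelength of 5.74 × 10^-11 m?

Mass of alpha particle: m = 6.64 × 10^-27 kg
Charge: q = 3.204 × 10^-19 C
3.13 × 10^-2 V

From λ = h/√(2mqV), we solve for V:

λ² = h²/(2mqV)
V = h²/(2mqλ²)
V = (6.626 × 10^-34 J·s)² / (2 × 6.64 × 10^-27 kg × 3.204 × 10^-19 C × (5.74 × 10^-11 m)²)
V = 3.13 × 10^-2 V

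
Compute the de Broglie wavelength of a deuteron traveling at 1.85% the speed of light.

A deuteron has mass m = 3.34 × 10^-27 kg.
3.58 × 10^-14 m

Using the de Broglie relation λ = h/(mv):

v = 1.85% × c = 5.546 × 10^6 m/s

λ = h/(mv)
λ = (6.626 × 10^-34 J·s) / (3.34 × 10^-27 kg × 5.546 × 10^6 m/s)
λ = 3.58 × 10^-14 m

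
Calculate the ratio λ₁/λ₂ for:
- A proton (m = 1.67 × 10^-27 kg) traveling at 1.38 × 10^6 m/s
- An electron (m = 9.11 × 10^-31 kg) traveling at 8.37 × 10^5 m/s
λ₁/λ₂ = 3.31 × 10^-4

Using λ = h/(mv):

λ₁ = h/(m₁v₁) = 2.88 × 10^-13 m
λ₂ = h/(m₂v₂) = 8.69 × 10^-10 m

Ratio λ₁/λ₂ = (m₂v₂)/(m₁v₁)
         = (9.11 × 10^-31 kg × 8.37 × 10^5 m/s) / (1.67 × 10^-27 kg × 1.38 × 10^6 m/s)
         = 3.31 × 10^-4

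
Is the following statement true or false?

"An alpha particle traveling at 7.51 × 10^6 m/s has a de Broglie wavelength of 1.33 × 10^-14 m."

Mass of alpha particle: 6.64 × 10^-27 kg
True

The claim is correct.

Using λ = h/(mv):
λ = (6.626 × 10^-34 J·s) / (6.64 × 10^-27 kg × 7.51 × 10^6 m/s)
λ = 1.33 × 10^-14 m

This matches the claimed value.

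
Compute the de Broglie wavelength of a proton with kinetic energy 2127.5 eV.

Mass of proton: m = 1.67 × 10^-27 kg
6.21 × 10^-13 m

Using λ = h/√(2mKE):

First convert KE to Joules: KE = 2127.5 eV = 3.409 × 10^-16 J

λ = h/√(2mKE)
λ = (6.626 × 10^-34 J·s) / √(2 × 1.67 × 10^-27 kg × 3.409 × 10^-16 J)
λ = 6.21 × 10^-13 m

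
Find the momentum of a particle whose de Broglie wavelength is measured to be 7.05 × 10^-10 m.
9.40 × 10^-25 kg·m/s

From the de Broglie relation λ = h/p, we solve for p:

p = h/λ
p = (6.626 × 10^-34 J·s) / (7.05 × 10^-10 m)
p = 9.40 × 10^-25 kg·m/s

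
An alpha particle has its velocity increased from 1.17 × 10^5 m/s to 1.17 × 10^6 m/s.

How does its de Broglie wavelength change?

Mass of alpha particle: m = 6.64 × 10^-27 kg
The wavelength decreases by a factor of 10.

Using λ = h/(mv):

Initial wavelength: λ₁ = h/(mv₁) = 8.53 × 10^-13 m
Final wavelength: λ₂ = h/(mv₂) = 8.53 × 10^-14 m

Since λ ∝ 1/v, when velocity increases by a factor of 10, the wavelength decreases by a factor of 10.

λ₂/λ₁ = v₁/v₂ = 1/10

The wavelength decreases by a factor of 10.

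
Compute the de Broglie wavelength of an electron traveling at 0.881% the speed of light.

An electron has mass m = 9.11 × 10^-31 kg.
2.75 × 10^-10 m

Using the de Broglie relation λ = h/(mv):

v = 0.881% × c = 2.641 × 10^6 m/s

λ = h/(mv)
λ = (6.626 × 10^-34 J·s) / (9.11 × 10^-31 kg × 2.641 × 10^6 m/s)
λ = 2.75 × 10^-10 m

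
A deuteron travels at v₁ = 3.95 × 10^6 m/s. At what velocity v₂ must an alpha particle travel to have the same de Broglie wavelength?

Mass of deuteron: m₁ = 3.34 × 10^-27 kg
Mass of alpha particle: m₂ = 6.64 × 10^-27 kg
v₂ = 1.99 × 10^6 m/s

For equal de Broglie wavelengths: λ₁ = λ₂

h/(m₁v₁) = h/(m₂v₂)
m₁v₁ = m₂v₂
v₂ = v₁ · (m₁/m₂)

v₂ = 3.95 × 10^6 m/s × (3.34 × 10^-27 kg / 6.64 × 10^-27 kg)
v₂ = 1.99 × 10^6 m/s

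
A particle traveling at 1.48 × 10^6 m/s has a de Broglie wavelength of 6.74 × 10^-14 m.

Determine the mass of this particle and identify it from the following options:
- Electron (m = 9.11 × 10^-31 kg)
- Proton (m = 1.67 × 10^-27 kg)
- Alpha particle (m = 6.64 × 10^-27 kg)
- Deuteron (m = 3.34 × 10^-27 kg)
The particle is an alpha particle.

From λ = h/(mv), solve for mass:

m = h/(λv)
m = (6.626 × 10^-34 J·s) / (6.74 × 10^-14 m × 1.48 × 10^6 m/s)
m = 6.64 × 10^-27 kg

Comparing with the listed masses, this is closest to an alpha particle.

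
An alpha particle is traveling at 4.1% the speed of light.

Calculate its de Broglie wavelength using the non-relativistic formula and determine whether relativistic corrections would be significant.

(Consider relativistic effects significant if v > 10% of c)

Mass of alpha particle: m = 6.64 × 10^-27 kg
No, relativistic corrections are not needed.

Using the non-relativistic de Broglie formula λ = h/(mv):

v = 4.1% × c = 1.229 × 10^7 m/s

λ = h/(mv)
λ = (6.626 × 10^-34 J·s) / (6.64 × 10^-27 kg × 1.229 × 10^7 m/s)
λ = 8.12 × 10^-15 m

Since v = 4.1% of c < 10% of c, relativistic corrections are NOT significant and this non-relativistic result is a good approximation.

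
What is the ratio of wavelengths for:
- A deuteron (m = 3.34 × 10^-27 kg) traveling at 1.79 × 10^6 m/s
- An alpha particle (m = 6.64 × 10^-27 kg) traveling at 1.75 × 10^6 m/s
λ₁/λ₂ = 1.94

Using λ = h/(mv):

λ₁ = h/(m₁v₁) = 1.11 × 10^-13 m
λ₂ = h/(m₂v₂) = 5.70 × 10^-14 m

Ratio λ₁/λ₂ = (m₂v₂)/(m₁v₁)
         = (6.64 × 10^-27 kg × 1.75 × 10^6 m/s) / (3.34 × 10^-27 kg × 1.79 × 10^6 m/s)
         = 1.94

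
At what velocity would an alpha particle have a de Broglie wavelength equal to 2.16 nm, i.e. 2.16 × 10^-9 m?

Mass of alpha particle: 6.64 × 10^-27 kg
4.62 × 10^1 m/s

From λ = h/(mv), solve for v:

v = h/(mλ)
v = (6.626 × 10^-34 J·s) / (6.64 × 10^-27 kg × 2.16 × 10^-9 m)
v = 4.62 × 10^1 m/s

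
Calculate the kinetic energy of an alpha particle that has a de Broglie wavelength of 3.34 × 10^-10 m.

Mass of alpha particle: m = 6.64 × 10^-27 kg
2.96 × 10^-22 J (or 1.85 × 10^-3 eV)

From λ = h/√(2mKE), we solve for KE:

λ² = h²/(2mKE)
KE = h²/(2mλ²)
KE = (6.626 × 10^-34 J·s)² / (2 × 6.64 × 10^-27 kg × (3.34 × 10^-10 m)²)
KE = 2.96 × 10^-22 J
KE = 1.85 × 10^-3 eV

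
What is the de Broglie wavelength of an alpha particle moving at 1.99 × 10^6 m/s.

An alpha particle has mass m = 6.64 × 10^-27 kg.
5.01 × 10^-14 m

Using the de Broglie relation λ = h/(mv):

λ = h/(mv)
λ = (6.626 × 10^-34 J·s) / (6.64 × 10^-27 kg × 1.99 × 10^6 m/s)
λ = 5.01 × 10^-14 m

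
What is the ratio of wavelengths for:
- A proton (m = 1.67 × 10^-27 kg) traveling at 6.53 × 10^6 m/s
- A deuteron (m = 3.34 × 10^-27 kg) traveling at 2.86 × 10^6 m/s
λ₁/λ₂ = 0.876

Using λ = h/(mv):

λ₁ = h/(m₁v₁) = 6.08 × 10^-14 m
λ₂ = h/(m₂v₂) = 6.94 × 10^-14 m

Ratio λ₁/λ₂ = (m₂v₂)/(m₁v₁)
         = (3.34 × 10^-27 kg × 2.86 × 10^6 m/s) / (1.67 × 10^-27 kg × 6.53 × 10^6 m/s)
         = 0.876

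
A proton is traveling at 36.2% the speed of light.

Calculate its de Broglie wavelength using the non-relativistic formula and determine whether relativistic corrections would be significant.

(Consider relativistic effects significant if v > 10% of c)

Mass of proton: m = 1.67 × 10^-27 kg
Yes, relativistic corrections are needed.

Using the non-relativistic de Broglie formula λ = h/(mv):

v = 36.2% × c = 1.085 × 10^8 m/s

λ = h/(mv)
λ = (6.626 × 10^-34 J·s) / (1.67 × 10^-27 kg × 1.085 × 10^8 m/s)
λ = 3.66 × 10^-15 m

Since v = 36.2% of c > 10% of c, relativistic corrections ARE significant and the actual wavelength would differ from this non-relativistic estimate.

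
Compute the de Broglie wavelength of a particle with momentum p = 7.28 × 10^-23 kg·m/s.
9.10 × 10^-12 m

Using the de Broglie relation λ = h/p:

λ = h/p
λ = (6.626 × 10^-34 J·s) / (7.28 × 10^-23 kg·m/s)
λ = 9.10 × 10^-12 m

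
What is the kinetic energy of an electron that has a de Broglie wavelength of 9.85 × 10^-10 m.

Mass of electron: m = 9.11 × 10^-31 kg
2.48 × 10^-19 J (or 1.55 eV)

From λ = h/√(2mKE), we solve for KE:

λ² = h²/(2mKE)
KE = h²/(2mλ²)
KE = (6.626 × 10^-34 J·s)² / (2 × 9.11 × 10^-31 kg × (9.85 × 10^-10 m)²)
KE = 2.48 × 10^-19 J
KE = 1.55 eV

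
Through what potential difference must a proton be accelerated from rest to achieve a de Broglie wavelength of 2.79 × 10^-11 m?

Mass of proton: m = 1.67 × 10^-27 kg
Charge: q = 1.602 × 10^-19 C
1.05 V

From λ = h/√(2mqV), we solve for V:

λ² = h²/(2mqV)
V = h²/(2mqλ²)
V = (6.626 × 10^-34 J·s)² / (2 × 1.67 × 10^-27 kg × 1.602 × 10^-19 C × (2.79 × 10^-11 m)²)
V = 1.05 V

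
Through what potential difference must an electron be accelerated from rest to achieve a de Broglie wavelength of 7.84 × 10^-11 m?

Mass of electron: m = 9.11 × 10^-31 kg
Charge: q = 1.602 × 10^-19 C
245 V

From λ = h/√(2mqV), we solve for V:

λ² = h²/(2mqV)
V = h²/(2mqλ²)
V = (6.626 × 10^-34 J·s)² / (2 × 9.11 × 10^-31 kg × 1.602 × 10^-19 C × (7.84 × 10^-11 m)²)
V = 245 V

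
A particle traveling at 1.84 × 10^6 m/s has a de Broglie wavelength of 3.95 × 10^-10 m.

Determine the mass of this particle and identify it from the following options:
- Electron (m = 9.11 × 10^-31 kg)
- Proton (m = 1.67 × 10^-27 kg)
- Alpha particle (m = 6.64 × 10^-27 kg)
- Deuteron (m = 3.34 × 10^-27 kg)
The particle is an electron.

From λ = h/(mv), solve for mass:

m = h/(λv)
m = (6.626 × 10^-34 J·s) / (3.95 × 10^-10 m × 1.84 × 10^6 m/s)
m = 9.12 × 10^-31 kg

Comparing with the listed masses, this is closest to an electron.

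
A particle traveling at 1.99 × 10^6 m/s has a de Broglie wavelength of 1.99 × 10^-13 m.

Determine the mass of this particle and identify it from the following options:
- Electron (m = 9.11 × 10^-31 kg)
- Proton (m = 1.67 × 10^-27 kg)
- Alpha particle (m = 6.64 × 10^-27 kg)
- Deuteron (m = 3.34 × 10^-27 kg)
The particle is a proton.

From λ = h/(mv), solve for mass:

m = h/(λv)
m = (6.626 × 10^-34 J·s) / (1.99 × 10^-13 m × 1.99 × 10^6 m/s)
m = 1.67 × 10^-27 kg

Comparing with the listed masses, this is closest to a proton.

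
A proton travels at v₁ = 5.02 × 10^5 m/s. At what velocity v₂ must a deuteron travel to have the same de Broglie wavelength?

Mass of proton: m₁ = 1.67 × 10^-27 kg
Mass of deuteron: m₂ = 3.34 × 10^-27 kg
v₂ = 2.51 × 10^5 m/s

For equal de Broglie wavelengths: λ₁ = λ₂

h/(m₁v₁) = h/(m₂v₂)
m₁v₁ = m₂v₂
v₂ = v₁ · (m₁/m₂)

v₂ = 5.02 × 10^5 m/s × (1.67 × 10^-27 kg / 3.34 × 10^-27 kg)
v₂ = 2.51 × 10^5 m/s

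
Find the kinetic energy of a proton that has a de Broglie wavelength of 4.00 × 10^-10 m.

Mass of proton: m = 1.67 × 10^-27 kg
8.22 × 10^-22 J (or 5.13 × 10^-3 eV)

From λ = h/√(2mKE), we solve for KE:

λ² = h²/(2mKE)
KE = h²/(2mλ²)
KE = (6.626 × 10^-34 J·s)² / (2 × 1.67 × 10^-27 kg × (4.00 × 10^-10 m)²)
KE = 8.22 × 10^-22 J
KE = 5.13 × 10^-3 eV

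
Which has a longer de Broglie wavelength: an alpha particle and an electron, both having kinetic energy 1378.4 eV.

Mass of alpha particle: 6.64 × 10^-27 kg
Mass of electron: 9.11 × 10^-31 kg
The electron has the longer wavelength.

Using λ = h/√(2mKE):

For alpha particle: λ₁ = h/√(2m₁KE) = 3.87 × 10^-13 m
For electron: λ₂ = h/√(2m₂KE) = 3.30 × 10^-11 m

Since λ ∝ 1/√m at constant kinetic energy, the lighter particle has the longer wavelength.

The electron has the longer de Broglie wavelength.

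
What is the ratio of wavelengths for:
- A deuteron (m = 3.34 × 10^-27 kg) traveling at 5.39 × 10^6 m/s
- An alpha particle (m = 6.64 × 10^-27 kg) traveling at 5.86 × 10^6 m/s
λ₁/λ₂ = 2.16

Using λ = h/(mv):

λ₁ = h/(m₁v₁) = 3.68 × 10^-14 m
λ₂ = h/(m₂v₂) = 1.70 × 10^-14 m

Ratio λ₁/λ₂ = (m₂v₂)/(m₁v₁)
         = (6.64 × 10^-27 kg × 5.86 × 10^6 m/s) / (3.34 × 10^-27 kg × 5.39 × 10^6 m/s)
         = 2.16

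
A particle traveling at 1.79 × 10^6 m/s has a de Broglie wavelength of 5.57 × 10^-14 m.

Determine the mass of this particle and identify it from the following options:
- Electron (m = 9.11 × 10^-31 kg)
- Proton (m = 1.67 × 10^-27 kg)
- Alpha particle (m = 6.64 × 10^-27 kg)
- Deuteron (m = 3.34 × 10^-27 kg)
The particle is an alpha particle.

From λ = h/(mv), solve for mass:

m = h/(λv)
m = (6.626 × 10^-34 J·s) / (5.57 × 10^-14 m × 1.79 × 10^6 m/s)
m = 6.65 × 10^-27 kg

Comparing with the listed masses, this is closest to an alpha particle.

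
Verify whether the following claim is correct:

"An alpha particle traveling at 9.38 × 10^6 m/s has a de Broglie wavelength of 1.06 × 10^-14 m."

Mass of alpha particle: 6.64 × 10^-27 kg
True

The claim is correct.

Using λ = h/(mv):
λ = (6.626 × 10^-34 J·s) / (6.64 × 10^-27 kg × 9.38 × 10^6 m/s)
λ = 1.06 × 10^-14 m

This matches the claimed value.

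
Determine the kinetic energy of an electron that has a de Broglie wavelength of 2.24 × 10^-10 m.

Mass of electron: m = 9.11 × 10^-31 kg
4.80 × 10^-18 J (or 30.0 eV)

From λ = h/√(2mKE), we solve for KE:

λ² = h²/(2mKE)
KE = h²/(2mλ²)
KE = (6.626 × 10^-34 J·s)² / (2 × 9.11 × 10^-31 kg × (2.24 × 10^-10 m)²)
KE = 4.80 × 10^-18 J
KE = 30.0 eV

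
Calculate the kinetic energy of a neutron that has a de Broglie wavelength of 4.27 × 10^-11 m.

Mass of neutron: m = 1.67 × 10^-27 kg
7.21 × 10^-20 J (or 0.450 eV)

From λ = h/√(2mKE), we solve for KE:

λ² = h²/(2mKE)
KE = h²/(2mλ²)
KE = (6.626 × 10^-34 J·s)² / (2 × 1.67 × 10^-27 kg × (4.27 × 10^-11 m)²)
KE = 7.21 × 10^-20 J
KE = 0.450 eV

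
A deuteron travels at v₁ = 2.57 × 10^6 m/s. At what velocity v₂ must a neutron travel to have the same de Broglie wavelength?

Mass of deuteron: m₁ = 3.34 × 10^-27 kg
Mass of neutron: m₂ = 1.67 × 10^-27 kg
v₂ = 5.14 × 10^6 m/s

For equal de Broglie wavelengths: λ₁ = λ₂

h/(m₁v₁) = h/(m₂v₂)
m₁v₁ = m₂v₂
v₂ = v₁ · (m₁/m₂)

v₂ = 2.57 × 10^6 m/s × (3.34 × 10^-27 kg / 1.67 × 10^-27 kg)
v₂ = 5.14 × 10^6 m/s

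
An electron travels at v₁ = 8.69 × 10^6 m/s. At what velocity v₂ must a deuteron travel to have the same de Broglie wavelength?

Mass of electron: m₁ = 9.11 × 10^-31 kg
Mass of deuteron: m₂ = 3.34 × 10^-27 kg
v₂ = 2.37 × 10^3 m/s

For equal de Broglie wavelengths: λ₁ = λ₂

h/(m₁v₁) = h/(m₂v₂)
m₁v₁ = m₂v₂
v₂ = v₁ · (m₁/m₂)

v₂ = 8.69 × 10^6 m/s × (9.11 × 10^-31 kg / 3.34 × 10^-27 kg)
v₂ = 2.37 × 10^3 m/s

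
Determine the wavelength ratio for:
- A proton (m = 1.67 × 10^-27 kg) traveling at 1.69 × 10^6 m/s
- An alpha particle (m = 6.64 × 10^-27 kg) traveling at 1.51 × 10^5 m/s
λ₁/λ₂ = 0.355

Using λ = h/(mv):

λ₁ = h/(m₁v₁) = 2.35 × 10^-13 m
λ₂ = h/(m₂v₂) = 6.61 × 10^-13 m

Ratio λ₁/λ₂ = (m₂v₂)/(m₁v₁)
         = (6.64 × 10^-27 kg × 1.51 × 10^5 m/s) / (1.67 × 10^-27 kg × 1.69 × 10^6 m/s)
         = 0.355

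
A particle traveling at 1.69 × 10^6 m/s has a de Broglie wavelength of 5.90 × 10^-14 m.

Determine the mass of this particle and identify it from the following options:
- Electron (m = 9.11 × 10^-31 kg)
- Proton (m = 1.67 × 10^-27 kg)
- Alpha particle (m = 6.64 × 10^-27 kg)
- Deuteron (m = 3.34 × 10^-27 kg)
The particle is an alpha particle.

From λ = h/(mv), solve for mass:

m = h/(λv)
m = (6.626 × 10^-34 J·s) / (5.90 × 10^-14 m × 1.69 × 10^6 m/s)
m = 6.65 × 10^-27 kg

Comparing with the listed masses, this is closest to an alpha particle.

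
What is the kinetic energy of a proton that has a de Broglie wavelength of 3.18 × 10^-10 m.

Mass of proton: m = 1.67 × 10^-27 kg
1.30 × 10^-21 J (or 8.11 × 10^-3 eV)

From λ = h/√(2mKE), we solve for KE:

λ² = h²/(2mKE)
KE = h²/(2mλ²)
KE = (6.626 × 10^-34 J·s)² / (2 × 1.67 × 10^-27 kg × (3.18 × 10^-10 m)²)
KE = 1.30 × 10^-21 J
KE = 8.11 × 10^-3 eV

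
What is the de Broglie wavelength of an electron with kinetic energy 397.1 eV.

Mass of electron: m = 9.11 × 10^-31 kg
6.15 × 10^-11 m

Using λ = h/√(2mKE):

First convert KE to Joules: KE = 397.1 eV = 6.362 × 10^-17 J

λ = h/√(2mKE)
λ = (6.626 × 10^-34 J·s) / √(2 × 9.11 × 10^-31 kg × 6.362 × 10^-17 J)
λ = 6.15 × 10^-11 m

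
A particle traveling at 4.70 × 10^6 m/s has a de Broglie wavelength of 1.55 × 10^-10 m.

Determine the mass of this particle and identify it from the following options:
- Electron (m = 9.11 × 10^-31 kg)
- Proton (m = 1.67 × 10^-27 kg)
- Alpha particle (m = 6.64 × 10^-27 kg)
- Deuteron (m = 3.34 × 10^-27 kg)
The particle is an electron.

From λ = h/(mv), solve for mass:

m = h/(λv)
m = (6.626 × 10^-34 J·s) / (1.55 × 10^-10 m × 4.70 × 10^6 m/s)
m = 9.10 × 10^-31 kg

Comparing with the listed masses, this is closest to an electron.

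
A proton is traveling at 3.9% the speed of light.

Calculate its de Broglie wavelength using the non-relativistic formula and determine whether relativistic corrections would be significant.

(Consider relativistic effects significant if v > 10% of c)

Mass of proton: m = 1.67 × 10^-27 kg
No, relativistic corrections are not needed.

Using the non-relativistic de Broglie formula λ = h/(mv):

v = 3.9% × c = 1.169 × 10^7 m/s

λ = h/(mv)
λ = (6.626 × 10^-34 J·s) / (1.67 × 10^-27 kg × 1.169 × 10^7 m/s)
λ = 3.39 × 10^-14 m

Since v = 3.9% of c < 10% of c, relativistic corrections are NOT significant and this non-relativistic result is a good approximation.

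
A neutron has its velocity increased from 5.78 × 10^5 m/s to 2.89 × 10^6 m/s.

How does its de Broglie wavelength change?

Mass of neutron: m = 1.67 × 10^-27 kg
The wavelength decreases by a factor of 5.

Using λ = h/(mv):

Initial wavelength: λ₁ = h/(mv₁) = 6.86 × 10^-13 m
Final wavelength: λ₂ = h/(mv₂) = 1.37 × 10^-13 m

Since λ ∝ 1/v, when velocity increases by a factor of 5, the wavelength decreases by a factor of 5.

λ₂/λ₁ = v₁/v₂ = 1/5

The wavelength decreases by a factor of 5.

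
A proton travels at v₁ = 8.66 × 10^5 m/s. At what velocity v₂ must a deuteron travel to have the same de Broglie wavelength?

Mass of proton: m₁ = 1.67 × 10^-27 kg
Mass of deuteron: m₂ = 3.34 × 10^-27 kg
v₂ = 4.33 × 10^5 m/s

For equal de Broglie wavelengths: λ₁ = λ₂

h/(m₁v₁) = h/(m₂v₂)
m₁v₁ = m₂v₂
v₂ = v₁ · (m₁/m₂)

v₂ = 8.66 × 10^5 m/s × (1.67 × 10^-27 kg / 3.34 × 10^-27 kg)
v₂ = 4.33 × 10^5 m/s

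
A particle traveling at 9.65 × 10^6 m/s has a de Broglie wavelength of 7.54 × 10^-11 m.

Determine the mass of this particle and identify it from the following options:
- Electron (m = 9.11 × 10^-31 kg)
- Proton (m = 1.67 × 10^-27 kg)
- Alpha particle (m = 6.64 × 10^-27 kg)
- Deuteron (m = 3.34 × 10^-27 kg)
The particle is an electron.

From λ = h/(mv), solve for mass:

m = h/(λv)
m = (6.626 × 10^-34 J·s) / (7.54 × 10^-11 m × 9.65 × 10^6 m/s)
m = 9.11 × 10^-31 kg

Comparing with the listed masses, this is closest to an electron.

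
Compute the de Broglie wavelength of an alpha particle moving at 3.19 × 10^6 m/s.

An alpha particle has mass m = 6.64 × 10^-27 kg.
3.13 × 10^-14 m

Using the de Broglie relation λ = h/(mv):

λ = h/(mv)
λ = (6.626 × 10^-34 J·s) / (6.64 × 10^-27 kg × 3.19 × 10^6 m/s)
λ = 3.13 × 10^-14 m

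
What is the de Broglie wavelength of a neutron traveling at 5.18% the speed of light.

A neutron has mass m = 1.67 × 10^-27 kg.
2.55 × 10^-14 m

Using the de Broglie relation λ = h/(mv):

v = 5.18% × c = 1.553 × 10^7 m/s

λ = h/(mv)
λ = (6.626 × 10^-34 J·s) / (1.67 × 10^-27 kg × 1.553 × 10^7 m/s)
λ = 2.55 × 10^-14 m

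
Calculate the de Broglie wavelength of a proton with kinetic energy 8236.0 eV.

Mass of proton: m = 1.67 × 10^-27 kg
3.16 × 10^-13 m

Using λ = h/√(2mKE):

First convert KE to Joules: KE = 8236.0 eV = 1.320 × 10^-15 J

λ = h/√(2mKE)
λ = (6.626 × 10^-34 J·s) / √(2 × 1.67 × 10^-27 kg × 1.320 × 10^-15 J)
λ = 3.16 × 10^-13 m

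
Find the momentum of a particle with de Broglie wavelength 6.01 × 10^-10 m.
1.10 × 10^-24 kg·m/s

From the de Broglie relation λ = h/p, we solve for p:

p = h/λ
p = (6.626 × 10^-34 J·s) / (6.01 × 10^-10 m)
p = 1.10 × 10^-24 kg·m/s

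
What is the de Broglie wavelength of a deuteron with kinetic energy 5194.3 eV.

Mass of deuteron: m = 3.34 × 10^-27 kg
2.81 × 10^-13 m

Using λ = h/√(2mKE):

First convert KE to Joules: KE = 5194.3 eV = 8.322 × 10^-16 J

λ = h/√(2mKE)
λ = (6.626 × 10^-34 J·s) / √(2 × 3.34 × 10^-27 kg × 8.322 × 10^-16 J)
λ = 2.81 × 10^-13 m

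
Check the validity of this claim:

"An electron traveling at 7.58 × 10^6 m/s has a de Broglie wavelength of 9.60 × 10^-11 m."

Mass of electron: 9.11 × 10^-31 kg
True

The claim is correct.

Using λ = h/(mv):
λ = (6.626 × 10^-34 J·s) / (9.11 × 10^-31 kg × 7.58 × 10^6 m/s)
λ = 9.60 × 10^-11 m

This matches the claimed value.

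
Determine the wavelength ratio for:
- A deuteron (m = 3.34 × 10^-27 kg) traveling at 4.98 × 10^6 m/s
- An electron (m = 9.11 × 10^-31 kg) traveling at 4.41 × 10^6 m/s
λ₁/λ₂ = 2.42 × 10^-4

Using λ = h/(mv):

λ₁ = h/(m₁v₁) = 3.98 × 10^-14 m
λ₂ = h/(m₂v₂) = 1.65 × 10^-10 m

Ratio λ₁/λ₂ = (m₂v₂)/(m₁v₁)
         = (9.11 × 10^-31 kg × 4.41 × 10^6 m/s) / (3.34 × 10^-27 kg × 4.98 × 10^6 m/s)
         = 2.42 × 10^-4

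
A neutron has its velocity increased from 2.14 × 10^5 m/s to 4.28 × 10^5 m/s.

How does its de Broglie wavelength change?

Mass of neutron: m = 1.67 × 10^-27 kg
The wavelength decreases by a factor of 2.

Using λ = h/(mv):

Initial wavelength: λ₁ = h/(mv₁) = 1.85 × 10^-12 m
Final wavelength: λ₂ = h/(mv₂) = 9.27 × 10^-13 m

Since λ ∝ 1/v, when velocity increases by a factor of 2, the wavelength decreases by a factor of 2.

λ₂/λ₁ = v₁/v₂ = 1/2

The wavelength decreases by a factor of 2.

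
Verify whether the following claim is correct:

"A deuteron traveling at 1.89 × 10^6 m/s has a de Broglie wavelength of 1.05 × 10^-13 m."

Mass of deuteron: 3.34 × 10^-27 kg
True

The claim is correct.

Using λ = h/(mv):
λ = (6.626 × 10^-34 J·s) / (3.34 × 10^-27 kg × 1.89 × 10^6 m/s)
λ = 1.05 × 10^-13 m

This matches the claimed value.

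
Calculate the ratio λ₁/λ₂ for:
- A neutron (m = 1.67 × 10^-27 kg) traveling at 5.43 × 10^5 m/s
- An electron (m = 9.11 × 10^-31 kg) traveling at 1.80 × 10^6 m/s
λ₁/λ₂ = 1.81 × 10^-3

Using λ = h/(mv):

λ₁ = h/(m₁v₁) = 7.31 × 10^-13 m
λ₂ = h/(m₂v₂) = 4.04 × 10^-10 m

Ratio λ₁/λ₂ = (m₂v₂)/(m₁v₁)
         = (9.11 × 10^-31 kg × 1.80 × 10^6 m/s) / (1.67 × 10^-27 kg × 5.43 × 10^5 m/s)
         = 1.81 × 10^-3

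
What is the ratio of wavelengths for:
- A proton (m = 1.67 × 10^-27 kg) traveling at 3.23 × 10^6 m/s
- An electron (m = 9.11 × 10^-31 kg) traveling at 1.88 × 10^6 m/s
λ₁/λ₂ = 3.18 × 10^-4

Using λ = h/(mv):

λ₁ = h/(m₁v₁) = 1.23 × 10^-13 m
λ₂ = h/(m₂v₂) = 3.87 × 10^-10 m

Ratio λ₁/λ₂ = (m₂v₂)/(m₁v₁)
         = (9.11 × 10^-31 kg × 1.88 × 10^6 m/s) / (1.67 × 10^-27 kg × 3.23 × 10^6 m/s)
         = 3.18 × 10^-4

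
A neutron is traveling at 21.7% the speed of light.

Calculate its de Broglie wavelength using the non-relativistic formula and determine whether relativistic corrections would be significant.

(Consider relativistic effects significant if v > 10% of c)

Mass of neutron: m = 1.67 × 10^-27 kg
Yes, relativistic corrections are needed.

Using the non-relativistic de Broglie formula λ = h/(mv):

v = 21.7% × c = 6.505 × 10^7 m/s

λ = h/(mv)
λ = (6.626 × 10^-34 J·s) / (1.67 × 10^-27 kg × 6.505 × 10^7 m/s)
λ = 6.10 × 10^-15 m

Since v = 21.7% of c > 10% of c, relativistic corrections ARE significant and the actual wavelength would differ from this non-relativistic estimate.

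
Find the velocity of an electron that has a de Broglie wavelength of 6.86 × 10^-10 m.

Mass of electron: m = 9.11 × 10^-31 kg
1.06 × 10^6 m/s

From the de Broglie relation λ = h/(mv), we solve for v:

v = h/(mλ)
v = (6.626 × 10^-34 J·s) / (9.11 × 10^-31 kg × 6.86 × 10^-10 m)
v = 1.06 × 10^6 m/s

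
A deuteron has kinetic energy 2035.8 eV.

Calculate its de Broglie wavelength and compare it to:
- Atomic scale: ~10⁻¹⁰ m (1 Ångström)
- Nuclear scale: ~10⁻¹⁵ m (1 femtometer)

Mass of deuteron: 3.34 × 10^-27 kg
λ = 4.49 × 10^-13 m, which is between nuclear and atomic scales.

Using λ = h/√(2mKE):

KE = 2035.8 eV = 3.262 × 10^-16 J

λ = h/√(2mKE)
λ = (6.626 × 10^-34 J·s) / √(2 × 3.34 × 10^-27 kg × 3.262 × 10^-16 J)
λ = 4.49 × 10^-13 m

Comparison:
- Atomic scale (10⁻¹⁰ m): λ is 0.0045× this size
- Nuclear scale (10⁻¹⁵ m): λ is 4.5e+02× this size

The wavelength is between nuclear and atomic scales.

This wavelength is appropriate for probing atomic structure but too large for nuclear physics experiments.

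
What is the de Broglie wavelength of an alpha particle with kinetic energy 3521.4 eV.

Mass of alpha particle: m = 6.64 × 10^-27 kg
2.42 × 10^-13 m

Using λ = h/√(2mKE):

First convert KE to Joules: KE = 3521.4 eV = 5.642 × 10^-16 J

λ = h/√(2mKE)
λ = (6.626 × 10^-34 J·s) / √(2 × 6.64 × 10^-27 kg × 5.642 × 10^-16 J)
λ = 2.42 × 10^-13 m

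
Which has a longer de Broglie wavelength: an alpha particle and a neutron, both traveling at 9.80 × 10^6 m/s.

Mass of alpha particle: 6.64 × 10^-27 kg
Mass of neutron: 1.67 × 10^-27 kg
The neutron has the longer wavelength.

Using λ = h/(mv), since both particles have the same velocity, the wavelength depends only on mass.

For alpha particle: λ₁ = h/(m₁v) = 1.02 × 10^-14 m
For neutron: λ₂ = h/(m₂v) = 4.05 × 10^-14 m

Since λ ∝ 1/m at constant velocity, the lighter particle has the longer wavelength.

The neutron has the longer de Broglie wavelength.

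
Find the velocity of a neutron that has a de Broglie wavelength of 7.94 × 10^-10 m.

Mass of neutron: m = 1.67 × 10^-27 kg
5.00 × 10^2 m/s

From the de Broglie relation λ = h/(mv), we solve for v:

v = h/(mλ)
v = (6.626 × 10^-34 J·s) / (1.67 × 10^-27 kg × 7.94 × 10^-10 m)
v = 5.00 × 10^2 m/s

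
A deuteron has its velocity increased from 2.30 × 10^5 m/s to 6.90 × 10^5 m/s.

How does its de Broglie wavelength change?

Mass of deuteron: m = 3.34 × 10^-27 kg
The wavelength decreases by a factor of 3.

Using λ = h/(mv):

Initial wavelength: λ₁ = h/(mv₁) = 8.63 × 10^-13 m
Final wavelength: λ₂ = h/(mv₂) = 2.88 × 10^-13 m

Since λ ∝ 1/v, when velocity increases by a factor of 3, the wavelength decreases by a factor of 3.

λ₂/λ₁ = v₁/v₂ = 1/3

The wavelength decreases by a factor of 3.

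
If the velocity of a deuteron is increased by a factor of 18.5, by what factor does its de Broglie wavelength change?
The wavelength decreases by a factor of 18.5.

From λ = h/(mv), the wavelength is inversely proportional to velocity:

λ ∝ 1/v

If v → 18.5v, then λ → λ/18.5

When velocity is increased by a factor of 18.5, the wavelength decreases by a factor of 18.5.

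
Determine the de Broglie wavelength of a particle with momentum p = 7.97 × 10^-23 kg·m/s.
8.31 × 10^-12 m

Using the de Broglie relation λ = h/p:

λ = h/p
λ = (6.626 × 10^-34 J·s) / (7.97 × 10^-23 kg·m/s)
λ = 8.31 × 10^-12 m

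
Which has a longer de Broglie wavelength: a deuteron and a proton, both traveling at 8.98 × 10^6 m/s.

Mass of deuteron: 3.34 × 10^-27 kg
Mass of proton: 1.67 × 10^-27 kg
The proton has the longer wavelength.

Using λ = h/(mv), since both particles have the same velocity, the wavelength depends only on mass.

For deuteron: λ₁ = h/(m₁v) = 2.21 × 10^-14 m
For proton: λ₂ = h/(m₂v) = 4.42 × 10^-14 m

Since λ ∝ 1/m at constant velocity, the lighter particle has the longer wavelength.

The proton has the longer de Broglie wavelength.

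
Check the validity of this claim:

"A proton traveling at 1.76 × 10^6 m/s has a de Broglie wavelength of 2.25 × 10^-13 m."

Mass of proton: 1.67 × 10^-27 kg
True

The claim is correct.

Using λ = h/(mv):
λ = (6.626 × 10^-34 J·s) / (1.67 × 10^-27 kg × 1.76 × 10^6 m/s)
λ = 2.25 × 10^-13 m

This matches the claimed value.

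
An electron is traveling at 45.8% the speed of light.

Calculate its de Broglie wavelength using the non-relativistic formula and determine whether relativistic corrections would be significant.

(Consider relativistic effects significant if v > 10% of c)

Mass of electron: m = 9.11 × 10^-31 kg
Yes, relativistic corrections are needed.

Using the non-relativistic de Broglie formula λ = h/(mv):

v = 45.8% × c = 1.373 × 10^8 m/s

λ = h/(mv)
λ = (6.626 × 10^-34 J·s) / (9.11 × 10^-31 kg × 1.373 × 10^8 m/s)
λ = 5.30 × 10^-12 m

Since v = 45.8% of c > 10% of c, relativistic corrections ARE significant and the actual wavelength would differ from this non-relativistic estimate.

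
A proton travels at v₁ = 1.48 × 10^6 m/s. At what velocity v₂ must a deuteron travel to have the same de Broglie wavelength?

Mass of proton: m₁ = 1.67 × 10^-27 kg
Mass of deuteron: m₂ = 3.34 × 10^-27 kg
v₂ = 7.40 × 10^5 m/s

For equal de Broglie wavelengths: λ₁ = λ₂

h/(m₁v₁) = h/(m₂v₂)
m₁v₁ = m₂v₂
v₂ = v₁ · (m₁/m₂)

v₂ = 1.48 × 10^6 m/s × (1.67 × 10^-27 kg / 3.34 × 10^-27 kg)
v₂ = 7.40 × 10^5 m/s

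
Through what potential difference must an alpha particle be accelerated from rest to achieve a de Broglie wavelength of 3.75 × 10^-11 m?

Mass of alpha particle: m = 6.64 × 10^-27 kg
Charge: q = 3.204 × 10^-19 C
7.34 × 10^-2 V

From λ = h/√(2mqV), we solve for V:

λ² = h²/(2mqV)
V = h²/(2mqλ²)
V = (6.626 × 10^-34 J·s)² / (2 × 6.64 × 10^-27 kg × 3.204 × 10^-19 C × (3.75 × 10^-11 m)²)
V = 7.34 × 10^-2 V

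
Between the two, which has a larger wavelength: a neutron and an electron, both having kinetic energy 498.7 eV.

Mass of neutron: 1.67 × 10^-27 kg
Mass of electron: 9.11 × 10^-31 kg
The electron has the longer wavelength.

Using λ = h/√(2mKE):

For neutron: λ₁ = h/√(2m₁KE) = 1.28 × 10^-12 m
For electron: λ₂ = h/√(2m₂KE) = 5.49 × 10^-11 m

Since λ ∝ 1/√m at constant kinetic energy, the lighter particle has the longer wavelength.

The electron has the longer de Broglie wavelength.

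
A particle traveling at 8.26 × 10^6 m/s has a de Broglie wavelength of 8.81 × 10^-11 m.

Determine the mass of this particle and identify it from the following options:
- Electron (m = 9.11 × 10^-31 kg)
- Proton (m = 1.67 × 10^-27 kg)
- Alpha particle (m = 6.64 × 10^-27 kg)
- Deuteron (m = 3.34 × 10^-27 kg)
The particle is an electron.

From λ = h/(mv), solve for mass:

m = h/(λv)
m = (6.626 × 10^-34 J·s) / (8.81 × 10^-11 m × 8.26 × 10^6 m/s)
m = 9.11 × 10^-31 kg

Comparing with the listed masses, this is closest to an electron.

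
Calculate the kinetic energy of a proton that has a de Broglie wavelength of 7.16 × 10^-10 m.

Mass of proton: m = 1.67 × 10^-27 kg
2.56 × 10^-22 J (or 1.60 × 10^-3 eV)

From λ = h/√(2mKE), we solve for KE:

λ² = h²/(2mKE)
KE = h²/(2mλ²)
KE = (6.626 × 10^-34 J·s)² / (2 × 1.67 × 10^-27 kg × (7.16 × 10^-10 m)²)
KE = 2.56 × 10^-22 J
KE = 1.60 × 10^-3 eV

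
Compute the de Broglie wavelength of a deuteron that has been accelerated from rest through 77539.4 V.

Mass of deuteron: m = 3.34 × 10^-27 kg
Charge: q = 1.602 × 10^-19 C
7.27 × 10^-14 m

When a particle is accelerated through voltage V, it gains kinetic energy KE = qV.

The de Broglie wavelength is then λ = h/√(2mqV):

λ = h/√(2mqV)
λ = (6.626 × 10^-34 J·s) / √(2 × 3.34 × 10^-27 kg × 1.602 × 10^-19 C × 77539.4 V)
λ = 7.27 × 10^-14 m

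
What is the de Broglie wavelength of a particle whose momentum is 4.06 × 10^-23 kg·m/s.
1.63 × 10^-11 m

Using the de Broglie relation λ = h/p:

λ = h/p
λ = (6.626 × 10^-34 J·s) / (4.06 × 10^-23 kg·m/s)
λ = 1.63 × 10^-11 m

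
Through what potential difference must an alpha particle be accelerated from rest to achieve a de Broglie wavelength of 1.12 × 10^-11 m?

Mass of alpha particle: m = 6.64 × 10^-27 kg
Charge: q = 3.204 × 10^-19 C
8.23 × 10^-1 V

From λ = h/√(2mqV), we solve for V:

λ² = h²/(2mqV)
V = h²/(2mqλ²)
V = (6.626 × 10^-34 J·s)² / (2 × 6.64 × 10^-27 kg × 3.204 × 10^-19 C × (1.12 × 10^-11 m)²)
V = 8.23 × 10^-1 V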